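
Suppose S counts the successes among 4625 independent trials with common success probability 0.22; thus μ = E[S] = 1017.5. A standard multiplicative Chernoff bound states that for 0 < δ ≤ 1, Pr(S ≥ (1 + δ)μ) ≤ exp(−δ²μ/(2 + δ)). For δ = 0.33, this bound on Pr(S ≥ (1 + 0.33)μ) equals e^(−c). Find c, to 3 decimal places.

47.556

c = δ²μ/(2 + δ) = 0.33²·1017.5/(2 + 0.33) = 47.5561.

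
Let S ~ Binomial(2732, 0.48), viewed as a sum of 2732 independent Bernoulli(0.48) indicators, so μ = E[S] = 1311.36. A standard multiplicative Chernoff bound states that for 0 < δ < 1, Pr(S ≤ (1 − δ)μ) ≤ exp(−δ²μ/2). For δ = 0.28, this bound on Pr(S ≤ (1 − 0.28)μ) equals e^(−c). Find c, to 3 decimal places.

c = δ²μ/2 = 0.28²·1311.36/2 = 51.4053.

51.405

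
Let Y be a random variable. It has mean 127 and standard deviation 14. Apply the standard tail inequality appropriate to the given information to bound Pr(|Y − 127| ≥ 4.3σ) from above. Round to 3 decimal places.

Mean and variance are known, so Chebyshev's inequality applies.
Chebyshev: Pr(|Y − μ| ≥ t) ≤ Var(Y)/t².
Var(Y) = σ² = 14² = 196.
t = 4.3·14 = 60.2.
Bound = 196 / 3624.04 = 0.0541.

0.054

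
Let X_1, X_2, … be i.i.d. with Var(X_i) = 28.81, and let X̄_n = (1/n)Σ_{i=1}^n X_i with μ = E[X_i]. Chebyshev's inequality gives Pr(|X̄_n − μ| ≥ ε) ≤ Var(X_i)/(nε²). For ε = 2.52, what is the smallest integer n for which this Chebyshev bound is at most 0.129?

Require 28.81/(n·2.52²) ≤ 0.129, i.e. n ≥ 28.81/(0.129·2.52²) = 35.168.
The smallest integer n is 36.

36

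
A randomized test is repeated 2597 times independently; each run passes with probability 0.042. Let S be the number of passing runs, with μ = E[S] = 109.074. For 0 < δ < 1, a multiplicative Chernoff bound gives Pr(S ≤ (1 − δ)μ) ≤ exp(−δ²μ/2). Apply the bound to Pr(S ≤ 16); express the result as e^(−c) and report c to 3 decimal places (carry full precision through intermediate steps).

39.711

Write 16 = (1 − δ)μ, so δ = 1 − 16/109.074 = 0.8533106…
Then the exponent is δ²μ/2 = (μ − 16)²/(2μ) = 39.710515.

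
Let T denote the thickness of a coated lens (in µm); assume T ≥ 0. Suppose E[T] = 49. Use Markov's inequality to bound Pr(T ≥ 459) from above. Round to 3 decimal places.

0.107

Markov's inequality: for a non-negative random variable, Pr(T ≥ a) ≤ E[T]/a.
Here E[T] = 49 and a = 459, so the bound is 49/459 = 0.1068.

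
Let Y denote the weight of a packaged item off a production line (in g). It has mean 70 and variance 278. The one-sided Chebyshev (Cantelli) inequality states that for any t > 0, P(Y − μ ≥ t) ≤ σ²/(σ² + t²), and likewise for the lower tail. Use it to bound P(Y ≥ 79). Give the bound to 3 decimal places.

Here σ² = 278 and t = 9, so σ² + t² = 359.
Cantelli's bound: 278/359 = 0.7744.

0.774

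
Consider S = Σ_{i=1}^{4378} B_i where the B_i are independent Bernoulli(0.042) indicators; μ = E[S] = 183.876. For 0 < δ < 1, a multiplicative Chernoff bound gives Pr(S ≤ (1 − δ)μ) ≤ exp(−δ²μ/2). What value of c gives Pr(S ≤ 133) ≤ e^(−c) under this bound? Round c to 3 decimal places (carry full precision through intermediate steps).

Write 133 = (1 − δ)μ, so δ = 1 − 133/183.876 = 0.2766865…
Then the exponent is δ²μ/2 = (μ − 133)²/(2μ) = 7.038350.

7.038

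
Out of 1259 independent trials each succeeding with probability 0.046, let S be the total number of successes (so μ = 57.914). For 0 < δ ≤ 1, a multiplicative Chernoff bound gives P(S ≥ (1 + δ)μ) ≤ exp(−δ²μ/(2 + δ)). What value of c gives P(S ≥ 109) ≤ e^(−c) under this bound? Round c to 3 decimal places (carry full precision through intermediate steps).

15.635

Write 109 = (1 + δ)μ, so δ = 109/57.914 − 1 = 0.882101…
Then the exponent is δ²μ/(2 + δ) = (109 − μ)² / (μ·(2 + δ)) = 15.635473.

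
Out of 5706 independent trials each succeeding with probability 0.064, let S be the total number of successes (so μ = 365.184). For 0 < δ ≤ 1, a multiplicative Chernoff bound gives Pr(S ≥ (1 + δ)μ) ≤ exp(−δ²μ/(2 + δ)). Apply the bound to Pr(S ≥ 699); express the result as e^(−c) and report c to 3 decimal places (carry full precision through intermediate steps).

104.712

Write 699 = (1 + δ)μ, so δ = 699/365.184 − 1 = 0.9141036…
Then the exponent is δ²μ/(2 + δ) = (699 − μ)² / (μ·(2 + δ)) = 104.712270.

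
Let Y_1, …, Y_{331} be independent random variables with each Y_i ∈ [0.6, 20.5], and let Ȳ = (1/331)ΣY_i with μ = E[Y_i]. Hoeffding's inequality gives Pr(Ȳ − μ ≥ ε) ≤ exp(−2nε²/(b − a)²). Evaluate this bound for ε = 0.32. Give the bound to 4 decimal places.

0.8427

Exponent: 2nε²/(b − a)² = 2·331·0.32² / 19.9² = 0.17118.
Bound = exp(−0.17118) = 0.84267.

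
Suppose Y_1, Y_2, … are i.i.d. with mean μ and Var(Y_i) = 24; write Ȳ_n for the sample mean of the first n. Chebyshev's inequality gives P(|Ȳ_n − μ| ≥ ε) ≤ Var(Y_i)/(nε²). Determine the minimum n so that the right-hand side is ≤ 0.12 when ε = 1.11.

Require 24/(n·1.11²) ≤ 0.12, i.e. n ≥ 24/(0.12·1.11²) = 162.324.
The smallest integer n is 163.

163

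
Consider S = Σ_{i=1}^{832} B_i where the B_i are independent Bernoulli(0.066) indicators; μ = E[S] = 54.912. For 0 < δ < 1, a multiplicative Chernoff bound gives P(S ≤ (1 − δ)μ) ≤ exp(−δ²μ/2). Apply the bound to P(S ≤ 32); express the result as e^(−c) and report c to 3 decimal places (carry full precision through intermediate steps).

4.780

Write 32 = (1 − δ)μ, so δ = 1 − 32/54.912 = 0.4172494…
Then the exponent is δ²μ/2 = (μ − 32)²/(2μ) = 4.780009.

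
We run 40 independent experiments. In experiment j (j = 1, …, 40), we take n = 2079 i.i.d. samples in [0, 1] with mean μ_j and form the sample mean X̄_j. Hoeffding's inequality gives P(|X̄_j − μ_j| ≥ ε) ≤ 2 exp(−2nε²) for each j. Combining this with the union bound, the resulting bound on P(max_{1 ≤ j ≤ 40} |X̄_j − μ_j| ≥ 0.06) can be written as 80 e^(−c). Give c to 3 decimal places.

14.969

Union bound over the 40 events: P(max_{1 ≤ j ≤ 40} |X̄_j − μ_j| ≥ 0.06) ≤ 40·2·exp(−2nε²) = 80 exp(−2·2079·0.06²).
So c = 2·2079·0.06² = 14.9688.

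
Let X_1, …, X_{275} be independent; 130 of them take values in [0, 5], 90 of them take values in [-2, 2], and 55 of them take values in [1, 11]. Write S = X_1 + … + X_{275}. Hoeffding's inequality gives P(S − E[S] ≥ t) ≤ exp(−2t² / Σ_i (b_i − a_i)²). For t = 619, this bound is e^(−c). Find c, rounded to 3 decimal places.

75.203

Σ(b_i − a_i)² = 130·5² + 90·4² + 55·10² = 10190.
c = 2t² / 10190 = 2·619² / 10190 = 75.2033.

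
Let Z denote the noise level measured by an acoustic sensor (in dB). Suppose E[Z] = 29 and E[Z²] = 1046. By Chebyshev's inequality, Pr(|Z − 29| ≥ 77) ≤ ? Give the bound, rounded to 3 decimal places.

Var(Z) = E[Z²] − (E[Z])² = 1046 − 841 = 205.
Chebyshev's inequality: Pr(|Z − μ| ≥ t) ≤ Var(Z)/t² = 205/5929 = 0.0346.

0.035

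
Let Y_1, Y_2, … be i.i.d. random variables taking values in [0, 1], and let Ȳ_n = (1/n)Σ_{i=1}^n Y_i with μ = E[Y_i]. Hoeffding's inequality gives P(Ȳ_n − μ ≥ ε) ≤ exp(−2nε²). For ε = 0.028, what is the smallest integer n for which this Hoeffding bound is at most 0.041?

Require exp(−2nε²) ≤ 0.041, i.e. 2nε² ≥ ln(1/0.041) = 3.194183.
So n ≥ 3.194183 / (2·0.028²) = 2037.107.
The smallest integer n is 2038.

2038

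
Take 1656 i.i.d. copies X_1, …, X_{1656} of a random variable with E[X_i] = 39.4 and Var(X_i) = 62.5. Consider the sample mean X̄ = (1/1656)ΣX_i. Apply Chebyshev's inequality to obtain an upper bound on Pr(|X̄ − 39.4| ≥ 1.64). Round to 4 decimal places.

Var(X̄) = Var(X_i)/n = 62.5/1656 = 0.037742.
Chebyshev: Pr(|X̄ − 39.4| ≥ 1.64) ≤ Var(X̄)/(1.64)² = 62.5/(1656·1.64²) = 0.0140.

0.0140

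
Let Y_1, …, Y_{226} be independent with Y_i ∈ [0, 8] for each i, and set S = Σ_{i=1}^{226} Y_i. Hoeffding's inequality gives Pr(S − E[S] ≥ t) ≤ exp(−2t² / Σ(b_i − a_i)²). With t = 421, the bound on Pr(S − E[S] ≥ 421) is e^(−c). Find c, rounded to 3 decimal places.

24.508

Σ(b_i − a_i)² = 226·(8)² = 14464.
c = 2t²/14464 = 2·421²/14464 = 24.5079.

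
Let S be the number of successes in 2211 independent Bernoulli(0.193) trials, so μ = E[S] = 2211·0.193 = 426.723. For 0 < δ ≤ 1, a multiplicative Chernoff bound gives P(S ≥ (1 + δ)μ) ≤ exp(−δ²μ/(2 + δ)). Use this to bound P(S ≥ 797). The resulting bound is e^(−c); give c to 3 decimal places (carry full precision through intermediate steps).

Write 797 = (1 + δ)μ, so δ = 797/426.723 − 1 = 0.8677222…
Then the exponent is δ²μ/(2 + δ) = (797 − μ)² / (μ·(2 + δ)) = 112.039291.

112.039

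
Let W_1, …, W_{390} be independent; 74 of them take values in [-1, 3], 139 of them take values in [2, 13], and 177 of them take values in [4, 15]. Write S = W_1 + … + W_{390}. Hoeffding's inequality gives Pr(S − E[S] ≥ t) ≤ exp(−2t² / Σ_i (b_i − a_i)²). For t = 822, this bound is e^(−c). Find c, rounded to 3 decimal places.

Σ(b_i − a_i)² = 74·4² + 139·11² + 177·11² = 39420.
c = 2t² / 39420 = 2·822² / 39420 = 34.2813.

34.281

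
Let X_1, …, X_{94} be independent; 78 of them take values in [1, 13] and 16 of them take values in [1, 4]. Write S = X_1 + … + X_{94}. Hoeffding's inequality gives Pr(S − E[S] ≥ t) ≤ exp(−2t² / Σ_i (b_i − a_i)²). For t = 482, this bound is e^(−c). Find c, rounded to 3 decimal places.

40.845

Σ(b_i − a_i)² = 78·12² + 16·3² = 11376.
c = 2t² / 11376 = 2·482² / 11376 = 40.8446.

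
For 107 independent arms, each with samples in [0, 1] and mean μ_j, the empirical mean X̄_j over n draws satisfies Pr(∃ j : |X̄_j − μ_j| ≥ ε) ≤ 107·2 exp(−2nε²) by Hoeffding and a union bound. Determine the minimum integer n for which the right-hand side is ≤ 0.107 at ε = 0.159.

Need 2·107·exp(−2nε²) ≤ 0.107, i.e. exp(−2nε²) ≤ 0.107/214.
So 2nε² ≥ ln(214/0.107) = 7.600902.
Hence n ≥ 7.600902/(2·0.159²) = 150.328.
The smallest integer n is 151.

151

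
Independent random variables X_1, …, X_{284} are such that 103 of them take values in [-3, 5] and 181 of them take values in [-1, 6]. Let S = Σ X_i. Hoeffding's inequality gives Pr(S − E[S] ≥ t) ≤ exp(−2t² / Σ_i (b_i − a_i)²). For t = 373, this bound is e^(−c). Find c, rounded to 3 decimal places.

Σ(b_i − a_i)² = 103·8² + 181·7² = 15461.
c = 2t² / 15461 = 2·373² / 15461 = 17.9974.

17.997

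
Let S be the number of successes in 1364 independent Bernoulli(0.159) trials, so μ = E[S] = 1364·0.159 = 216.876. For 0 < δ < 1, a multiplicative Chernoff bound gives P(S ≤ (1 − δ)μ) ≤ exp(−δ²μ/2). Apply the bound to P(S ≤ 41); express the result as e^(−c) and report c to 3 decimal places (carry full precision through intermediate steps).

Write 41 = (1 − δ)μ, so δ = 1 − 41/216.876 = 0.8109519…
Then the exponent is δ²μ/2 = (μ − 41)²/(2μ) = 71.313486.

71.313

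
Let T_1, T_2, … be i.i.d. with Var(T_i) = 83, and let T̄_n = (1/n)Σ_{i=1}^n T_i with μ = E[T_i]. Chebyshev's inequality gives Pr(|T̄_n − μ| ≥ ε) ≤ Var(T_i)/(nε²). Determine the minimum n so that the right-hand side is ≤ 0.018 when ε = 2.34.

843

Require 83/(n·2.34²) ≤ 0.018, i.e. n ≥ 83/(0.018·2.34²) = 842.120.
The smallest integer n is 843.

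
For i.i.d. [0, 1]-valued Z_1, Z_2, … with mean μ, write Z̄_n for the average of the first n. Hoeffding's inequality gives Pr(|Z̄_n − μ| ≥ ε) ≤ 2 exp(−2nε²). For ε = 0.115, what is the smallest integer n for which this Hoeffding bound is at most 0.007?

214

Require 2·exp(−2nε²) ≤ 0.007, i.e. 2nε² ≥ ln(2/0.007) = 5.654992.
So n ≥ 5.654992 / (2·0.115²) = 213.799.
The smallest integer n is 214.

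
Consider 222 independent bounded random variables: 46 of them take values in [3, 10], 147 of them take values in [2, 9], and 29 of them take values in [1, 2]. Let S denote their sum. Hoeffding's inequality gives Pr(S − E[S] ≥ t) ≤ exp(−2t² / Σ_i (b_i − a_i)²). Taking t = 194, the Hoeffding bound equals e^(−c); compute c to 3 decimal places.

Σ(b_i − a_i)² = 46·7² + 147·7² + 29·1² = 9486.
c = 2t² / 9486 = 2·194² / 9486 = 7.9351.

7.935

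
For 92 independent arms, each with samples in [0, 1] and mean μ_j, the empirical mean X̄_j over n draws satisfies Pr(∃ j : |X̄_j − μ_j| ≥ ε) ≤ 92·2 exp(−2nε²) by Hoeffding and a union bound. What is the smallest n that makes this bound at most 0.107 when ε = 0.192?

Need 2·92·exp(−2nε²) ≤ 0.107, i.e. exp(−2nε²) ≤ 0.107/184.
So 2nε² ≥ ln(184/0.107) = 7.449862.
Hence n ≥ 7.449862/(2·0.192²) = 101.045.
The smallest integer n is 102.

102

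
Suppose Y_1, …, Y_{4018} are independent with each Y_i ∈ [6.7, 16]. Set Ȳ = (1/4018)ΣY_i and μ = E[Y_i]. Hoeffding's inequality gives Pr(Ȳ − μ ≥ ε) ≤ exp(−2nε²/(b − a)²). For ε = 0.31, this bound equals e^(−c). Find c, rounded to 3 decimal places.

c = 2nε²/(b − a)² = 2·4018·0.31² / 9.3² = 8.9289.

8.929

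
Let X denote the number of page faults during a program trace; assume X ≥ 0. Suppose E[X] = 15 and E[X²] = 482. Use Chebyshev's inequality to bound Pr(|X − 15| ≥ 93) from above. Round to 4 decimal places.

Var(X) = E[X²] − (E[X])² = 482 − 225 = 257.
Chebyshev's inequality: Pr(|X − μ| ≥ t) ≤ Var(X)/t² = 257/8649 = 0.0297.

0.0297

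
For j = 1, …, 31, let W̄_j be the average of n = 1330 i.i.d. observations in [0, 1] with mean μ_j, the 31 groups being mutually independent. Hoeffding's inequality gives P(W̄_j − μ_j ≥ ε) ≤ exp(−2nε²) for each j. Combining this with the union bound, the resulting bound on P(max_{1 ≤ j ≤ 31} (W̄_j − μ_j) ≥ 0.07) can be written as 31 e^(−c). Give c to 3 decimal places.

Union bound over the 31 events: P(max_{1 ≤ j ≤ 31} (W̄_j − μ_j) ≥ 0.07) ≤ 31·exp(−2nε²) = 31 exp(−2·1330·0.07²).
So c = 2·1330·0.07² = 13.0340.

13.034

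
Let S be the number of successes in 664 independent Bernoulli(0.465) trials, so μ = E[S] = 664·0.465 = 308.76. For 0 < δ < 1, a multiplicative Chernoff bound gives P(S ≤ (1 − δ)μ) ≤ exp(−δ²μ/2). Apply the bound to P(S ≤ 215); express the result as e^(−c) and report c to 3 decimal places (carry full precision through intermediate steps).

Write 215 = (1 − δ)μ, so δ = 1 − 215/308.76 = 0.3036663…
Then the exponent is δ²μ/2 = (μ − 215)²/(2μ) = 14.235875.

14.236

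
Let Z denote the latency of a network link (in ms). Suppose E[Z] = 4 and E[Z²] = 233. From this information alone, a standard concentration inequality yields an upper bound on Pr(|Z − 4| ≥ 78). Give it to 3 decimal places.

0.036

The first two moments determine the variance, so Chebyshev's inequality is the sharpest standard bound available.
Var(Z) = E[Z²] − (E[Z])² = 233 − 16 = 217.
Chebyshev's inequality: Pr(|Z − μ| ≥ t) ≤ Var(Z)/t² = 217/6084 = 0.0357.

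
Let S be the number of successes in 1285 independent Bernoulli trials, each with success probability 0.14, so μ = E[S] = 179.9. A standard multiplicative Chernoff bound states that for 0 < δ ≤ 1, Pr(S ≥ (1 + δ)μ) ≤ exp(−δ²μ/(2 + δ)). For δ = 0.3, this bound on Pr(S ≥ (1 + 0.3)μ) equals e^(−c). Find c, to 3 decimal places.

7.040

c = δ²μ/(2 + δ) = 0.3²·179.9/(2 + 0.3) = 7.0396.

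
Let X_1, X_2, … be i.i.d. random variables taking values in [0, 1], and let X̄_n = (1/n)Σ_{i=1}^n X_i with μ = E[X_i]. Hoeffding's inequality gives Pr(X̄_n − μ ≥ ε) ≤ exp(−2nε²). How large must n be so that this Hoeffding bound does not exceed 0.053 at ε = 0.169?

52

Require exp(−2nε²) ≤ 0.053, i.e. 2nε² ≥ ln(1/0.053) = 2.937463.
So n ≥ 2.937463 / (2·0.169²) = 51.424.
The smallest integer n is 52.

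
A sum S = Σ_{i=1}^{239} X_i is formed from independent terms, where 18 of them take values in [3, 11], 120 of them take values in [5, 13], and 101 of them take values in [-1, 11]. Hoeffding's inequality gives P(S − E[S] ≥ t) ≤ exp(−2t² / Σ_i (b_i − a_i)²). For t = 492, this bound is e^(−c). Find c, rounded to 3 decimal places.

Σ(b_i − a_i)² = 18·8² + 120·8² + 101·12² = 23376.
c = 2t² / 23376 = 2·492² / 23376 = 20.7105.

20.710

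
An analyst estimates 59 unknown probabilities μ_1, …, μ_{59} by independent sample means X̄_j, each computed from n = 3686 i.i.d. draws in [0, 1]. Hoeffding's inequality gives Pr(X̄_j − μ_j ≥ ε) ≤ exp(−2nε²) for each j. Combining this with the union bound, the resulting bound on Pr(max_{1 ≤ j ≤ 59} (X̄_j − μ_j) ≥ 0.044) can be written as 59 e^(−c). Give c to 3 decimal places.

Union bound over the 59 events: Pr(max_{1 ≤ j ≤ 59} (X̄_j − μ_j) ≥ 0.044) ≤ 59·exp(−2nε²) = 59 exp(−2·3686·0.044²).
So c = 2·3686·0.044² = 14.2722.

14.272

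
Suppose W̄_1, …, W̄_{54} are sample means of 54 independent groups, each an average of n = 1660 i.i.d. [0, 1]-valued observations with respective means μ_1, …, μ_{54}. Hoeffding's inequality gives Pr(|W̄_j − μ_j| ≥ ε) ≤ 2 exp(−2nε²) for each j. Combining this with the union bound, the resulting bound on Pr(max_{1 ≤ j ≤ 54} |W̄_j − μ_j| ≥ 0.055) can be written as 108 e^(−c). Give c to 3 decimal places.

Union bound over the 54 events: Pr(max_{1 ≤ j ≤ 54} |W̄_j − μ_j| ≥ 0.055) ≤ 54·2·exp(−2nε²) = 108 exp(−2·1660·0.055²).
So c = 2·1660·0.055² = 10.0430.

10.043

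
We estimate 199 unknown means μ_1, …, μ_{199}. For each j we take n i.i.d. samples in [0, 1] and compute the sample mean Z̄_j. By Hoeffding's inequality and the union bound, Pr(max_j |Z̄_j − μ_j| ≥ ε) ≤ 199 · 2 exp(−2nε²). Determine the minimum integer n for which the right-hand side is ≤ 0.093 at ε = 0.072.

Need 2·199·exp(−2nε²) ≤ 0.093, i.e. exp(−2nε²) ≤ 0.093/398.
So 2nε² ≥ ln(398/0.093) = 8.361608.
Hence n ≥ 8.361608/(2·0.072²) = 806.482.
The smallest integer n is 807.

807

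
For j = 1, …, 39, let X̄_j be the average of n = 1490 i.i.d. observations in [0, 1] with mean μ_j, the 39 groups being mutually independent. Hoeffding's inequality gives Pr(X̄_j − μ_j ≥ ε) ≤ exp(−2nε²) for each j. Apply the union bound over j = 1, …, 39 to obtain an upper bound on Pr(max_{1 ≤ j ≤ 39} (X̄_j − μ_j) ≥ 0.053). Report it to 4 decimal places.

0.0090

Per-experiment Hoeffding bound: exp(−2·1490·0.053²) = exp(−8.37082) = 0.00023153.
Union bound over 39 events: 39·0.00023153 = 0.00903.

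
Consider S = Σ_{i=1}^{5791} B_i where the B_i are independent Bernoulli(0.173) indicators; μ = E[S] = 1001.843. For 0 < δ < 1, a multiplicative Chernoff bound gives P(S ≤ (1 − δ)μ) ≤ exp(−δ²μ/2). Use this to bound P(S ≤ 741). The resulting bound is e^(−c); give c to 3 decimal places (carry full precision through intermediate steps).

33.957

Write 741 = (1 − δ)μ, so δ = 1 − 741/1001.843 = 0.2603632…
Then the exponent is δ²μ/2 = (μ − 741)²/(2μ) = 33.956953.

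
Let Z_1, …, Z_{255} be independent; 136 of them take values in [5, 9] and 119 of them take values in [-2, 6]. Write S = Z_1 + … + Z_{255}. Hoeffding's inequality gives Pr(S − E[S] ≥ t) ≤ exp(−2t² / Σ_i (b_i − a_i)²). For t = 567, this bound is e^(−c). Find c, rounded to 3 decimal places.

Σ(b_i − a_i)² = 136·4² + 119·8² = 9792.
c = 2t² / 9792 = 2·567² / 9792 = 65.6636.

65.664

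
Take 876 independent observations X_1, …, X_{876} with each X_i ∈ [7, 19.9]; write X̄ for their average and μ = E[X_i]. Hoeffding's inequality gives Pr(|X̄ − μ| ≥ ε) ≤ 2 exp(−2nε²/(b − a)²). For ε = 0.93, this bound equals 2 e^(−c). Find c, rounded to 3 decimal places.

9.106

c = 2nε²/(b − a)² = 2·876·0.93² / 12.9² = 9.1059.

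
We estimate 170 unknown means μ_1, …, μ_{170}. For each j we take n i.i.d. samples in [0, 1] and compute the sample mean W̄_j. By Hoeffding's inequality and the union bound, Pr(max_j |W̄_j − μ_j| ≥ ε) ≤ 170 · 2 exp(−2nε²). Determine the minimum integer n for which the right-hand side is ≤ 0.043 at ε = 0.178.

Need 2·170·exp(−2nε²) ≤ 0.043, i.e. exp(−2nε²) ≤ 0.043/340.
So 2nε² ≥ ln(340/0.043) = 8.975501.
Hence n ≥ 8.975501/(2·0.178²) = 141.641.
The smallest integer n is 142.

142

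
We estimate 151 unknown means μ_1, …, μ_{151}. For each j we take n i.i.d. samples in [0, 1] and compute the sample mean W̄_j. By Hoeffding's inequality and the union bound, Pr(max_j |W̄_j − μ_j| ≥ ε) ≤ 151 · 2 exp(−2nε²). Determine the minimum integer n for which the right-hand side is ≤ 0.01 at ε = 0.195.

Need 2·151·exp(−2nε²) ≤ 0.01, i.e. exp(−2nε²) ≤ 0.01/302.
So 2nε² ≥ ln(302/0.01) = 10.315597.
Hence n ≥ 10.315597/(2·0.195²) = 135.642.
The smallest integer n is 136.

136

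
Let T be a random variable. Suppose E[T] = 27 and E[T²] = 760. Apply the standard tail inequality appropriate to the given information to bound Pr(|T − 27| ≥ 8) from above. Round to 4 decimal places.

0.4844

The first two moments determine the variance, so Chebyshev's inequality is the sharpest standard bound available.
Var(T) = E[T²] − (E[T])² = 760 − 729 = 31.
Chebyshev's inequality: Pr(|T − μ| ≥ t) ≤ Var(T)/t² = 31/64 = 0.4844.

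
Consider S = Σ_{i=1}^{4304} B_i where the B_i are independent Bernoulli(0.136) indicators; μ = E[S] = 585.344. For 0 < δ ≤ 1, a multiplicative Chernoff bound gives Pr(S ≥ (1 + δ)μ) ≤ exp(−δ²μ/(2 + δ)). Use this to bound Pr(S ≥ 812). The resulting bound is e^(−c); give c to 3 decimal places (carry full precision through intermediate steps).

Write 812 = (1 + δ)μ, so δ = 812/585.344 − 1 = 0.3872185…
Then the exponent is δ²μ/(2 + δ) = (812 − μ)² / (μ·(2 + δ)) = 36.764707.

36.765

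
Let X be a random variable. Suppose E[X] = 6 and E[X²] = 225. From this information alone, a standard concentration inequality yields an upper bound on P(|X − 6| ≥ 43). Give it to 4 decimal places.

0.1022

The first two moments determine the variance, so Chebyshev's inequality is the sharpest standard bound available.
Var(X) = E[X²] − (E[X])² = 225 − 36 = 189.
Chebyshev's inequality: P(|X − μ| ≥ t) ≤ Var(X)/t² = 189/1849 = 0.1022.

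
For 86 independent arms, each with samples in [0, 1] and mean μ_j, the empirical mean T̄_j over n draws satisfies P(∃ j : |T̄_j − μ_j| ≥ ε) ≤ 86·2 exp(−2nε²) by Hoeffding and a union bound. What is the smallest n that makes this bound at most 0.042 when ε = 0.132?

239

Need 2·86·exp(−2nε²) ≤ 0.042, i.e. exp(−2nε²) ≤ 0.042/172.
So 2nε² ≥ ln(172/0.042) = 8.317580.
Hence n ≥ 8.317580/(2·0.132²) = 238.682.
The smallest integer n is 239.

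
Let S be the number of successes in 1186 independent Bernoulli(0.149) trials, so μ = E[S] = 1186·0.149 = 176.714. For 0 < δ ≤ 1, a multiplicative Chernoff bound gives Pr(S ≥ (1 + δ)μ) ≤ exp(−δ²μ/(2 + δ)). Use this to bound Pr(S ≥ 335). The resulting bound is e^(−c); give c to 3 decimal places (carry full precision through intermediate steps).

48.962

Write 335 = (1 + δ)μ, so δ = 335/176.714 − 1 = 0.8957185…
Then the exponent is δ²μ/(2 + δ) = (335 − μ)² / (μ·(2 + δ)) = 48.961838.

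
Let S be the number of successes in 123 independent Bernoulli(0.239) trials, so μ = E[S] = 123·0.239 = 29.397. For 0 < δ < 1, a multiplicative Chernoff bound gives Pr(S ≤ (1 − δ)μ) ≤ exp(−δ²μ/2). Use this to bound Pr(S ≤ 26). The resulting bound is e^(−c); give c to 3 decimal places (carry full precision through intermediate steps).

0.196

Write 26 = (1 − δ)μ, so δ = 1 − 26/29.397 = 0.115556…
Then the exponent is δ²μ/2 = (μ − 26)²/(2μ) = 0.196272.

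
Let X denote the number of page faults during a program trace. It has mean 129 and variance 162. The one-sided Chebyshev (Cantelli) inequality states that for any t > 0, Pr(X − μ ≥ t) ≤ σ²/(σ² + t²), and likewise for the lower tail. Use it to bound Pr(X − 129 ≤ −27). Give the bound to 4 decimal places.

Here σ² = 162 and t = 27, so σ² + t² = 891.
Cantelli's bound: 162/891 = 0.1818.

0.1818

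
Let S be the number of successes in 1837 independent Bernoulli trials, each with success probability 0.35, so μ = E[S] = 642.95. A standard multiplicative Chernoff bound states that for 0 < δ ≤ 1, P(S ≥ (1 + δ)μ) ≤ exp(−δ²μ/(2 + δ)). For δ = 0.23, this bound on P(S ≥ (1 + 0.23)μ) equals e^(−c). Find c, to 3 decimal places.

c = δ²μ/(2 + δ) = 0.23²·642.95/(2 + 0.23) = 15.2520.

15.252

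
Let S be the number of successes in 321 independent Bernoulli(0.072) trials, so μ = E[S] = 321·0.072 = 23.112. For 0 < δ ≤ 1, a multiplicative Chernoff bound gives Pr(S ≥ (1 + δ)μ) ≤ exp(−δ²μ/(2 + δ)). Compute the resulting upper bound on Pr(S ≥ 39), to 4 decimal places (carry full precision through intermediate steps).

0.0172

Write 39 = (1 + δ)μ, so δ = 39/23.112 − 1 = 0.6874351…
Then the exponent is δ²μ/(2 + δ) = (39 − μ)² / (μ·(2 + δ)) = 4.064087.
Bound = exp(−4.064087) = 0.01718.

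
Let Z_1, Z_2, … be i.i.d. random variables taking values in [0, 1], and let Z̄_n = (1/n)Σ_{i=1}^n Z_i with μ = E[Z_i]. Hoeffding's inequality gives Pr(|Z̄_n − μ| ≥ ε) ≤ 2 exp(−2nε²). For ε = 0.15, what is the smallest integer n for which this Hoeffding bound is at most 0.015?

Require 2·exp(−2nε²) ≤ 0.015, i.e. 2nε² ≥ ln(2/0.015) = 4.892852.
So n ≥ 4.892852 / (2·0.15²) = 108.730.
The smallest integer n is 109.

109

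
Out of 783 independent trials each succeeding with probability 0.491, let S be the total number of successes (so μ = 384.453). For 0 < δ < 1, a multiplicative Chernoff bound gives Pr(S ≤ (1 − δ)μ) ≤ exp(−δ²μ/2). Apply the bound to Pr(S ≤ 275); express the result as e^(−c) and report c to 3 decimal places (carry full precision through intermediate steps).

Write 275 = (1 − δ)μ, so δ = 1 − 275/384.453 = 0.284698…
Then the exponent is δ²μ/2 = (μ − 275)²/(2μ) = 15.580525.

15.581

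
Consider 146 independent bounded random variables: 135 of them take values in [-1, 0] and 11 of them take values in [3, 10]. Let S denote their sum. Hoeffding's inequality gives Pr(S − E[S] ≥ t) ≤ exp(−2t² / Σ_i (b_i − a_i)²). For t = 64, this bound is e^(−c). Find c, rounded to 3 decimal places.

12.154

Σ(b_i − a_i)² = 135·1² + 11·7² = 674.
c = 2t² / 674 = 2·64² / 674 = 12.1543.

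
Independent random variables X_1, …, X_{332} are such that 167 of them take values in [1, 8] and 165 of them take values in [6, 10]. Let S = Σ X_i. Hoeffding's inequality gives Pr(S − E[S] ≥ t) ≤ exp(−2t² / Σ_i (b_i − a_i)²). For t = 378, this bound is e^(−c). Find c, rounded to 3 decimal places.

Σ(b_i − a_i)² = 167·7² + 165·4² = 10823.
c = 2t² / 10823 = 2·378² / 10823 = 26.4038.

26.404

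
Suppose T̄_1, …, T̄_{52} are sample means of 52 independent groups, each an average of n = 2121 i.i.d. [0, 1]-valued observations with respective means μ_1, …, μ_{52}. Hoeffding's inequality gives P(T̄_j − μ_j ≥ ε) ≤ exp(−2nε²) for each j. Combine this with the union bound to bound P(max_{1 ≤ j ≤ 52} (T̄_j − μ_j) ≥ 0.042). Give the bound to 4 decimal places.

Per-experiment Hoeffding bound: exp(−2·2121·0.042²) = exp(−7.48289) = 0.00056263.
Union bound over 52 events: 52·0.00056263 = 0.02926.

0.0293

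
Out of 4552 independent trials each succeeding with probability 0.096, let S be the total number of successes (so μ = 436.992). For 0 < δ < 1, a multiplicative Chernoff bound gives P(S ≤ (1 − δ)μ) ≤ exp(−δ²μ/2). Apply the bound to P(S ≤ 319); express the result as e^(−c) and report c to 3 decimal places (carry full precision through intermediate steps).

Write 319 = (1 − δ)μ, so δ = 1 − 319/436.992 = 0.2700095…
Then the exponent is δ²μ/2 = (μ − 319)²/(2μ) = 15.929482.

15.929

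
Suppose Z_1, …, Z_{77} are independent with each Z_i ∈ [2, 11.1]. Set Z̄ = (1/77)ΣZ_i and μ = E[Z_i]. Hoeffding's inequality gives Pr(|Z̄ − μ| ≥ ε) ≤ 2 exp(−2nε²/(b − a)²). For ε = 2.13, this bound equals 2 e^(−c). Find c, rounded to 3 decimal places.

c = 2nε²/(b − a)² = 2·77·2.13² / 9.1² = 8.4372.

8.437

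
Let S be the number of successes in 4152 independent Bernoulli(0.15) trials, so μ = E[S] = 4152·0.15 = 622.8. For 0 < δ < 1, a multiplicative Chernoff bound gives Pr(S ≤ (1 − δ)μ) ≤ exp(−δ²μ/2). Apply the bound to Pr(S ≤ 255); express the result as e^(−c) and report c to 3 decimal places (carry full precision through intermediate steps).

108.604

Write 255 = (1 − δ)μ, so δ = 1 − 255/622.8 = 0.5905588…
Then the exponent is δ²μ/2 = (μ − 255)²/(2μ) = 108.603757.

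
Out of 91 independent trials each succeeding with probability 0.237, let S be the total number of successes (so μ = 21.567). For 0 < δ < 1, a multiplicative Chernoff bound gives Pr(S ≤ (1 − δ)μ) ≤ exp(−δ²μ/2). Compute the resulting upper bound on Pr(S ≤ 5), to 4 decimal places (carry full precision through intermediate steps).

0.0017

Write 5 = (1 − δ)μ, so δ = 1 − 5/21.567 = 0.7681643…
Then the exponent is δ²μ/2 = (μ − 5)²/(2μ) = 6.363089.
Bound = exp(−6.363089) = 0.00172.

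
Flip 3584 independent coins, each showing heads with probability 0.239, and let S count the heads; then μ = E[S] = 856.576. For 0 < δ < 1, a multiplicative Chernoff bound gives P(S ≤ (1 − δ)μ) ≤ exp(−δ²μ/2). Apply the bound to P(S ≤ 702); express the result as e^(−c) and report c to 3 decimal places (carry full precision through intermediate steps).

13.947

Write 702 = (1 − δ)μ, so δ = 1 − 702/856.576 = 0.180458…
Then the exponent is δ²μ/2 = (μ − 702)²/(2μ) = 13.947239.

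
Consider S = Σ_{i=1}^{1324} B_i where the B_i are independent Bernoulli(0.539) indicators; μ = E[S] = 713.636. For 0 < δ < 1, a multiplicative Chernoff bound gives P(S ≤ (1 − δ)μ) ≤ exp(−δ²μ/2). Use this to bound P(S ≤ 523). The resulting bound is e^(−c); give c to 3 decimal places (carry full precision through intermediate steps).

25.463

Write 523 = (1 − δ)μ, so δ = 1 − 523/713.636 = 0.2671334…
Then the exponent is δ²μ/2 = (μ − 523)²/(2μ) = 25.462620.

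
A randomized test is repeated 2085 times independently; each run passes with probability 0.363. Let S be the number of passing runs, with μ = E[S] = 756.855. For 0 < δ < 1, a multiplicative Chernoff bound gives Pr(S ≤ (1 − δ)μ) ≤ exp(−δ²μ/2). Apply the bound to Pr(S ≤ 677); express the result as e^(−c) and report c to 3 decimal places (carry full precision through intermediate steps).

4.213

Write 677 = (1 − δ)μ, so δ = 1 − 677/756.855 = 0.105509…
Then the exponent is δ²μ/2 = (μ − 677)²/(2μ) = 4.212710.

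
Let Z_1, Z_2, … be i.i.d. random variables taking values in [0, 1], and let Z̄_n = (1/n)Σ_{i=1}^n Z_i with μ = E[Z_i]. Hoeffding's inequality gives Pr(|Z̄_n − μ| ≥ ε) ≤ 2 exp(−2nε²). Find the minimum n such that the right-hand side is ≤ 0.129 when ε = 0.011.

11327

Require 2·exp(−2nε²) ≤ 0.129, i.e. 2nε² ≥ ln(2/0.129) = 2.741090.
So n ≥ 2.741090 / (2·0.011²) = 11326.818.
The smallest integer n is 11327.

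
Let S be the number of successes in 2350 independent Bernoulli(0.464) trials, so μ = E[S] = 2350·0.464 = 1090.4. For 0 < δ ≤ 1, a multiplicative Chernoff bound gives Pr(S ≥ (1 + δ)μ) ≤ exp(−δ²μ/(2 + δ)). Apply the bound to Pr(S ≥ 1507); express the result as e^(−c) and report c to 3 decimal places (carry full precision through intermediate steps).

66.819

Write 1507 = (1 + δ)μ, so δ = 1507/1090.4 − 1 = 0.3820616…
Then the exponent is δ²μ/(2 + δ) = (1507 − μ)² / (μ·(2 + δ)) = 66.818957.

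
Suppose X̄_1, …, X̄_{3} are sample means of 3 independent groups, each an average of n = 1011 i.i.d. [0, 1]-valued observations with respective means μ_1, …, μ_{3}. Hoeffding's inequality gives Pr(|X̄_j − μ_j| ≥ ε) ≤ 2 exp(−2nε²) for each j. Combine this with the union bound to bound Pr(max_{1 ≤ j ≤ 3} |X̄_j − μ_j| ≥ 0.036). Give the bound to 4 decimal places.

Per-experiment Hoeffding bound: 2·exp(−2·1011·0.036²) = 2·exp(−2.62051) = 0.14553.
Union bound over 3 events: 3·0.14553 = 0.43659.

0.4366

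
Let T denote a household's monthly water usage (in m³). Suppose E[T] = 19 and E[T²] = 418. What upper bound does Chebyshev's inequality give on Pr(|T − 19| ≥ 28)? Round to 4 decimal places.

0.0727

Var(T) = E[T²] − (E[T])² = 418 − 361 = 57.
Chebyshev's inequality: Pr(|T − μ| ≥ t) ≤ Var(T)/t² = 57/784 = 0.0727.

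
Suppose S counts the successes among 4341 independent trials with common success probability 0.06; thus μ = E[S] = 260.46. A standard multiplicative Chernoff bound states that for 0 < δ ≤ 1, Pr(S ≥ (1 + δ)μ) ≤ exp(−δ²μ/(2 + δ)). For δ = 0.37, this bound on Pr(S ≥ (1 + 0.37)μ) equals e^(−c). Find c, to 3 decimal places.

15.045

c = δ²μ/(2 + δ) = 0.37²·260.46/(2 + 0.37) = 15.0451.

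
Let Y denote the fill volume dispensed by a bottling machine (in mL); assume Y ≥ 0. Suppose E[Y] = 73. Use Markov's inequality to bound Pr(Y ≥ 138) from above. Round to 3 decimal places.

0.529

Markov's inequality: for a non-negative random variable, Pr(Y ≥ a) ≤ E[Y]/a.
Here E[Y] = 73 and a = 138, so the bound is 73/138 = 0.5290.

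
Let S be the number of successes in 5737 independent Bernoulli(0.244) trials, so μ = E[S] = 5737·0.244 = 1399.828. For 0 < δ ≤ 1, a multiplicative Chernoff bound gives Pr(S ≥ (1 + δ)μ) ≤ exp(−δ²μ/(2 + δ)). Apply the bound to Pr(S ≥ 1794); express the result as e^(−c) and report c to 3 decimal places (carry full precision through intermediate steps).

Write 1794 = (1 + δ)μ, so δ = 1794/1399.828 − 1 = 0.281586…
Then the exponent is δ²μ/(2 + δ) = (1794 − μ)² / (μ·(2 + δ)) = 48.647443.

48.647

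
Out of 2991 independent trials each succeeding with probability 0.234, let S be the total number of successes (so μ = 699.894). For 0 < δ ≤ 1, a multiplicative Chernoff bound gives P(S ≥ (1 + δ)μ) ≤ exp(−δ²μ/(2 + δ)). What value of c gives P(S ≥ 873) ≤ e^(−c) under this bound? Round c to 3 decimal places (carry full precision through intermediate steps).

19.051

Write 873 = (1 + δ)μ, so δ = 873/699.894 − 1 = 0.2473317…
Then the exponent is δ²μ/(2 + δ) = (873 − μ)² / (μ·(2 + δ)) = 19.051307.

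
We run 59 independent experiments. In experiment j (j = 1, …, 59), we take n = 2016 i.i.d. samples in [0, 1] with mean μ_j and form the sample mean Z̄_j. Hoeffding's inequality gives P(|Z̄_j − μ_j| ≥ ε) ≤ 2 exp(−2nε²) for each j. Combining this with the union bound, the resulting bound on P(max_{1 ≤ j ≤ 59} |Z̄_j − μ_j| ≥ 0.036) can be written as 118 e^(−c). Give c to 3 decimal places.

Union bound over the 59 events: P(max_{1 ≤ j ≤ 59} |Z̄_j − μ_j| ≥ 0.036) ≤ 59·2·exp(−2nε²) = 118 exp(−2·2016·0.036²).
So c = 2·2016·0.036² = 5.2255.

5.225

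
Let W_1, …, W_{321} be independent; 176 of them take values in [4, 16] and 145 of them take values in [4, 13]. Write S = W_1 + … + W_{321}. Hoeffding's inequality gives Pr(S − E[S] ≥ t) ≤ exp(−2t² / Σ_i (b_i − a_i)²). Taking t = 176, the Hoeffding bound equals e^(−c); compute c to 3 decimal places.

1.670

Σ(b_i − a_i)² = 176·12² + 145·9² = 37089.
c = 2t² / 37089 = 2·176² / 37089 = 1.6704.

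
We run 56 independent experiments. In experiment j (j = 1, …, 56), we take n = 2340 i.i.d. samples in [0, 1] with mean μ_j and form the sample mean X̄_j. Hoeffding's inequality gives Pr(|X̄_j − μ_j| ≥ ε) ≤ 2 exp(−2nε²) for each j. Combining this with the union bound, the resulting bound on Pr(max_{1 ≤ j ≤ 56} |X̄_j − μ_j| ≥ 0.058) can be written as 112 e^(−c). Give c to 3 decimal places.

15.744

Union bound over the 56 events: Pr(max_{1 ≤ j ≤ 56} |X̄_j − μ_j| ≥ 0.058) ≤ 56·2·exp(−2nε²) = 112 exp(−2·2340·0.058²).
So c = 2·2340·0.058² = 15.7435.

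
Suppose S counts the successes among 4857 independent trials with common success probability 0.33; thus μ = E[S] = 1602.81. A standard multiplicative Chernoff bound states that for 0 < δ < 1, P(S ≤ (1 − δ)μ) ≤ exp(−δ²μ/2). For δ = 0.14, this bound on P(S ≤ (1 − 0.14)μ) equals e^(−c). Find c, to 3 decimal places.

15.708

c = δ²μ/2 = 0.14²·1602.81/2 = 15.7075.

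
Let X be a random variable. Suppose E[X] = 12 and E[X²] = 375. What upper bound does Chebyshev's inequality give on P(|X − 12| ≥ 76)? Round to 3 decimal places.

Var(X) = E[X²] − (E[X])² = 375 − 144 = 231.
Chebyshev's inequality: P(|X − μ| ≥ t) ≤ Var(X)/t² = 231/5776 = 0.0400.

0.040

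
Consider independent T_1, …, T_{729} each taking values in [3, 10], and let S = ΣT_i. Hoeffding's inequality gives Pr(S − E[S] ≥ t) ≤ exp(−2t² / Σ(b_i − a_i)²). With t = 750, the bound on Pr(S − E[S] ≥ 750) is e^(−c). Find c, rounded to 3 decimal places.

31.494

Σ(b_i − a_i)² = 729·(7)² = 35721.
c = 2t²/35721 = 2·750²/35721 = 31.4941.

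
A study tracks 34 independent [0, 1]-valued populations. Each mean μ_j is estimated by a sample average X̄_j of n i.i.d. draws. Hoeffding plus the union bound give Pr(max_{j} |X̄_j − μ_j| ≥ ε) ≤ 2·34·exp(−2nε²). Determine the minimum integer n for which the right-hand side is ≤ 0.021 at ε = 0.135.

Need 2·34·exp(−2nε²) ≤ 0.021, i.e. exp(−2nε²) ≤ 0.021/68.
So 2nε² ≥ ln(68/0.021) = 8.082741.
Hence n ≥ 8.082741/(2·0.135²) = 221.749.
The smallest integer n is 222.

222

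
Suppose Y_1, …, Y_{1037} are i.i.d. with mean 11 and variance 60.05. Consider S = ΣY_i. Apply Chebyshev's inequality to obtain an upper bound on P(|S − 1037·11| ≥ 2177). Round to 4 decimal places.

Var(S) = n·Var(Y_i) = 1037·60.05 = 62271.85.
Chebyshev: P(|S − 1037·11| ≥ 2177) ≤ Var(S)/2177² = 62271.85/4739329 = 0.0131.

0.0131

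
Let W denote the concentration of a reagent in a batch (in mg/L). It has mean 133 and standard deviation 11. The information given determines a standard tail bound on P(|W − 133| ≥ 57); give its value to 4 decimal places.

Mean and variance are known, so Chebyshev's inequality applies.
Chebyshev: P(|W − μ| ≥ t) ≤ Var(W)/t².
Var(W) = σ² = 11² = 121.
Bound = 121 / 3249 = 0.0372.

0.0372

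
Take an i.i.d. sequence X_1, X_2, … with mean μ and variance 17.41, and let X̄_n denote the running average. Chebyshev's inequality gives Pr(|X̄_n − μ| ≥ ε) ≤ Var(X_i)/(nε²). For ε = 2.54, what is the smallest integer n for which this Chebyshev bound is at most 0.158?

18

Require 17.41/(n·2.54²) ≤ 0.158, i.e. n ≥ 17.41/(0.158·2.54²) = 17.079.
The smallest integer n is 18.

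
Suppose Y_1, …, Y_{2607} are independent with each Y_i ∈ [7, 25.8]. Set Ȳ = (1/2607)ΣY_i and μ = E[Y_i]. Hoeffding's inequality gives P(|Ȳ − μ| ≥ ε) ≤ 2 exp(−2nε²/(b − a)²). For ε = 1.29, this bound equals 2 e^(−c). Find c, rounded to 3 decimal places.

c = 2nε²/(b − a)² = 2·2607·1.29² / 18.8² = 24.5491.

24.549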